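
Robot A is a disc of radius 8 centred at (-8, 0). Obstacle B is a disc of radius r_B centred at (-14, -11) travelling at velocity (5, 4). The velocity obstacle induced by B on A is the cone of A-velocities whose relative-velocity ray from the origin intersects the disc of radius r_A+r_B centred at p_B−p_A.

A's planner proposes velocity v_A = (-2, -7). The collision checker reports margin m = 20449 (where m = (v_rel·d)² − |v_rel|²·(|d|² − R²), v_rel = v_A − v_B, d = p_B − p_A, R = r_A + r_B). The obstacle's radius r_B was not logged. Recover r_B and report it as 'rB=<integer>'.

m = 20449
d = (-6, -11);  v_rel = (-7, -11),  |v_rel|² = 170
v_rel×d = (-7)·(-11) − (-11)·(-6) = 11
since m = R²·170 − 11²:  R² = (121 + 20449) / 170 = 121
R = √121 = 11  ⇒  r_B = 11 − 8 = 3

rB=3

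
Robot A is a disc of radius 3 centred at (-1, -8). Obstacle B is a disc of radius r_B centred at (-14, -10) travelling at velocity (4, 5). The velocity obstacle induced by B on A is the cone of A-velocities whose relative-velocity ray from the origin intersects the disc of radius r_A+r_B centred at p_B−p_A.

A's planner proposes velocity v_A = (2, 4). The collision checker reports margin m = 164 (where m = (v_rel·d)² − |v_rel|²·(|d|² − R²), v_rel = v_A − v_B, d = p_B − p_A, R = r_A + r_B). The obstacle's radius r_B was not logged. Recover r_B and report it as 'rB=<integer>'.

m = 164
d = (-13, -2);  v_rel = (-2, -1),  |v_rel|² = 5
v_rel×d = (-2)·(-2) − (-1)·(-13) = -9
since m = R²·5 − (-9)²:  R² = (81 + 164) / 5 = 49
R = √49 = 7  ⇒  r_B = 7 − 3 = 4

rB=4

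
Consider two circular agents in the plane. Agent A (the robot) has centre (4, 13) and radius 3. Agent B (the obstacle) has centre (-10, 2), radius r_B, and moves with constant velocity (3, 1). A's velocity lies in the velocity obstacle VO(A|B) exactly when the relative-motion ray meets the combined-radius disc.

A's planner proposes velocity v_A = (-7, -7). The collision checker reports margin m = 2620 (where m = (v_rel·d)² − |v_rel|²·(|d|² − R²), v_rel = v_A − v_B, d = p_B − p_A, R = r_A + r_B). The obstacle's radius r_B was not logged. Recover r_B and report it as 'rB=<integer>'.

m = 2620
d = (-14, -11);  v_rel = (-10, -8),  |v_rel|² = 164
v_rel×d = (-10)·(-11) − (-8)·(-14) = -2
since m = R²·164 − (-2)²:  R² = (4 + 2620) / 164 = 16
R = √16 = 4  ⇒  r_B = 4 − 3 = 1

rB=1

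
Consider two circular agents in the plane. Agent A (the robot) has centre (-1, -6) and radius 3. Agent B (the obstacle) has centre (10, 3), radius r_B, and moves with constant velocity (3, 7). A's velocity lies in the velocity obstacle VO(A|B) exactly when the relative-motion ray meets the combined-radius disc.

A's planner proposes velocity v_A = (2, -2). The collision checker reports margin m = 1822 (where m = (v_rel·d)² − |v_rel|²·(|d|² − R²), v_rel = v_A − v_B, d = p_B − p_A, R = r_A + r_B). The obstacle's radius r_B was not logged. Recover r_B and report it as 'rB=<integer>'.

m = 1822
d = (11, 9);  v_rel = (-1, -9),  |v_rel|² = 82
v_rel×d = (-1)·(9) − (-9)·(11) = 90
since m = R²·82 − 90²:  R² = (8100 + 1822) / 82 = 121
R = √121 = 11  ⇒  r_B = 11 − 3 = 8

rB=8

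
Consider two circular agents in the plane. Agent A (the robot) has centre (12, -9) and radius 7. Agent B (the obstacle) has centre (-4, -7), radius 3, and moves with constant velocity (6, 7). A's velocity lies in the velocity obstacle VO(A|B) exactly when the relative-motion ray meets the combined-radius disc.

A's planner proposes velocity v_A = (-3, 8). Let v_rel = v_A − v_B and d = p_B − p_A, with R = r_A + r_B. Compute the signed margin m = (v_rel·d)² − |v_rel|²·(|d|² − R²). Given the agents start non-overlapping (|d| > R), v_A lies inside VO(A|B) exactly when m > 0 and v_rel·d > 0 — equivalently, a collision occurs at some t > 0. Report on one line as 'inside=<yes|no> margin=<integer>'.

d = (-16, 2),  |d|² = 260;  R = 7+3 = 10,  c = 260−10² = 160
v_rel = (-9, 1),  |v_rel|² = 82;  v_rel·d = (-9)·(-16) + (1)·(2) = 146
82·t² − 292·t + 160 = 0  ⇒  m = 146² − 82·160 = 8196
m = 8196 > 0,  v_rel·d = 146 > 0  ⇒  inside

inside=yes margin=8196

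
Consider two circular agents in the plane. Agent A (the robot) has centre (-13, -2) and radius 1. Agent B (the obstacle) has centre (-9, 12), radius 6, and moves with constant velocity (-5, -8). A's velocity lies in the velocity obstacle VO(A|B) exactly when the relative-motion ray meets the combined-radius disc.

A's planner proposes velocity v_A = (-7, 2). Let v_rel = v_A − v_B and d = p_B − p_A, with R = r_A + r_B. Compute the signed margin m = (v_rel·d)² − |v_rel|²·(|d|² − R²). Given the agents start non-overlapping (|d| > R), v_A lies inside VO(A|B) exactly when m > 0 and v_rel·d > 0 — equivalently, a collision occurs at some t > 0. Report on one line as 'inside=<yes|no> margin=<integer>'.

d = (4, 14),  |d|² = 212;  R = 1+6 = 7,  c = 212−7² = 163
v_rel = (-2, 10),  |v_rel|² = 104;  v_rel·d = (-2)·(4) + (10)·(14) = 132
104·t² − 264·t + 163 = 0  ⇒  m = 132² − 104·163 = 472
m = 472 > 0,  v_rel·d = 132 > 0  ⇒  inside

inside=yes margin=472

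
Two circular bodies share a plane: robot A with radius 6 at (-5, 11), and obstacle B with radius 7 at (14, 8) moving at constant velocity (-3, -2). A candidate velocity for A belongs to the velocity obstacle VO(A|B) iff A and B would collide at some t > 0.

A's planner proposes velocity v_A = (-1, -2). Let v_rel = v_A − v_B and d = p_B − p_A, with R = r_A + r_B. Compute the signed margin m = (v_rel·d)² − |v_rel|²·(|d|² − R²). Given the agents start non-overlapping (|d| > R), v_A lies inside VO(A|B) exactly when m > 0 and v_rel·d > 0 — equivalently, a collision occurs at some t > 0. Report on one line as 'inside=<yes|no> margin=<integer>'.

d = (19, -3),  |d|² = 370;  R = 6+7 = 13,  c = 370−13² = 201
v_rel = (2, 0),  |v_rel|² = 4;  v_rel·d = (2)·(19) + (0)·(-3) = 38
4·t² − 76·t + 201 = 0  ⇒  m = 38² − 4·201 = 640
m = 640 > 0,  v_rel·d = 38 > 0  ⇒  inside

inside=yes margin=640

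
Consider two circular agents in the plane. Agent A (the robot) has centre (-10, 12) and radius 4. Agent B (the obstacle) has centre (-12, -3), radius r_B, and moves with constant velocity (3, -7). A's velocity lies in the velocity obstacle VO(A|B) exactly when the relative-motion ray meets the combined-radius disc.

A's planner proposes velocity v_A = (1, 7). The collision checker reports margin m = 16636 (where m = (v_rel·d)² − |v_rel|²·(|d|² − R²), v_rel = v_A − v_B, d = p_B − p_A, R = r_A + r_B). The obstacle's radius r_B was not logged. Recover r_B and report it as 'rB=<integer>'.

m = 16636
d = (-2, -15);  v_rel = (-2, 14),  |v_rel|² = 200
v_rel×d = (-2)·(-15) − (14)·(-2) = 58
since m = R²·200 − 58²:  R² = (3364 + 16636) / 200 = 100
R = √100 = 10  ⇒  r_B = 10 − 4 = 6

rB=6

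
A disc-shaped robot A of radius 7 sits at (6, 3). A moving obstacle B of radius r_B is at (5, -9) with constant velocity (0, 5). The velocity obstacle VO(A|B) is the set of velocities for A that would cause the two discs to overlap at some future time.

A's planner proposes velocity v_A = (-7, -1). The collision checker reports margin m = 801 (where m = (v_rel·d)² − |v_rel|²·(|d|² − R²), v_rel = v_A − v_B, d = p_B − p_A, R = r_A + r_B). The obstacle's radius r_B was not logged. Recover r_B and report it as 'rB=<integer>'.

m = 801
d = (-1, -12);  v_rel = (-7, -6),  |v_rel|² = 85
v_rel×d = (-7)·(-12) − (-6)·(-1) = 78
since m = R²·85 − 78²:  R² = (6084 + 801) / 85 = 81
R = √81 = 9  ⇒  r_B = 9 − 7 = 2

rB=2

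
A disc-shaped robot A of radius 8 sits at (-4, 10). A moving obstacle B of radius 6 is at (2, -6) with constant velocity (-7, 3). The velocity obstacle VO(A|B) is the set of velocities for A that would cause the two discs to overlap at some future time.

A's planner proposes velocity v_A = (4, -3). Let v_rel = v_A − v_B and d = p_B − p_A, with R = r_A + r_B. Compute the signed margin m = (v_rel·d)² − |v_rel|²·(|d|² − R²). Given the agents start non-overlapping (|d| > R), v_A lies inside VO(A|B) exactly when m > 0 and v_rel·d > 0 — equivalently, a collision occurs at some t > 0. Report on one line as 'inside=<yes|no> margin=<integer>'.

d = (6, -16),  |d|² = 292;  R = 8+6 = 14,  c = 292−14² = 96
v_rel = (11, -6),  |v_rel|² = 157;  v_rel·d = (11)·(6) + (-6)·(-16) = 162
157·t² − 324·t + 96 = 0  ⇒  m = 162² − 157·96 = 11172
m = 11172 > 0,  v_rel·d = 162 > 0  ⇒  inside

inside=yes margin=11172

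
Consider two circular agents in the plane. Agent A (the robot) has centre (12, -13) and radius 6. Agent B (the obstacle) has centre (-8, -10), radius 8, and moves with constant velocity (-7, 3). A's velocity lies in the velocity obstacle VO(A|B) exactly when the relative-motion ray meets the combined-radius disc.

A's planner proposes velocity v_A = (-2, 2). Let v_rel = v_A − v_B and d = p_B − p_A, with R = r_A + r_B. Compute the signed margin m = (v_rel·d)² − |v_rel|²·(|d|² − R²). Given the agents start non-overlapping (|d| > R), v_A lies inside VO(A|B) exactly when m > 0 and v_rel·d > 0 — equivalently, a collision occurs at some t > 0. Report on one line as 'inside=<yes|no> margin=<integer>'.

d = (-20, 3),  |d|² = 409;  R = 6+8 = 14,  c = 409−14² = 213
v_rel = (5, -1),  |v_rel|² = 26;  v_rel·d = (5)·(-20) + (-1)·(3) = -103
26·t² + 206·t + 213 = 0  ⇒  m = (-103)² − 26·213 = 5071
m = 5071 > 0,  v_rel·d = -103 < 0  ⇒  outside

inside=no margin=5071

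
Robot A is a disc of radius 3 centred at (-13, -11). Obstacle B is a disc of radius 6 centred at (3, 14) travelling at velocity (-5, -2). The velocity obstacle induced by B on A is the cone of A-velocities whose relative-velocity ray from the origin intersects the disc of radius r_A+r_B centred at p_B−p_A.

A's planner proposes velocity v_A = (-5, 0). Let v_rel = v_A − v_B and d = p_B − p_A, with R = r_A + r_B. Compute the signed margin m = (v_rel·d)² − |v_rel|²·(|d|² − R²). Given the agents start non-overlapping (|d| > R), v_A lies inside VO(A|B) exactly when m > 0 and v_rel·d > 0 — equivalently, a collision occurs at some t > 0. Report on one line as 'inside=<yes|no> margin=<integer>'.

d = (16, 25),  |d|² = 881;  R = 3+6 = 9,  c = 881−9² = 800
v_rel = (0, 2),  |v_rel|² = 4;  v_rel·d = (0)·(16) + (2)·(25) = 50
4·t² − 100·t + 800 = 0  ⇒  m = 50² − 4·800 = -700
m = -700 < 0,  v_rel·d = 50 > 0  ⇒  outside

inside=no margin=-700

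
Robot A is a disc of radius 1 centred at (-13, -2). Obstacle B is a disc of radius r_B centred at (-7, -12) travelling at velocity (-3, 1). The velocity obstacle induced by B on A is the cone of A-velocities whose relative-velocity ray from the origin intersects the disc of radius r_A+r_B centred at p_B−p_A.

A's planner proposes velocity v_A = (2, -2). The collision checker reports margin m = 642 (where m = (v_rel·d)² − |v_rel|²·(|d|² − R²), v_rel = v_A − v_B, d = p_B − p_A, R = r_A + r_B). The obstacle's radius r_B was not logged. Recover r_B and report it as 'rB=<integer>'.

m = 642
d = (6, -10);  v_rel = (5, -3),  |v_rel|² = 34
v_rel×d = (5)·(-10) − (-3)·(6) = -32
since m = R²·34 − (-32)²:  R² = (1024 + 642) / 34 = 49
R = √49 = 7  ⇒  r_B = 7 − 1 = 6

rB=6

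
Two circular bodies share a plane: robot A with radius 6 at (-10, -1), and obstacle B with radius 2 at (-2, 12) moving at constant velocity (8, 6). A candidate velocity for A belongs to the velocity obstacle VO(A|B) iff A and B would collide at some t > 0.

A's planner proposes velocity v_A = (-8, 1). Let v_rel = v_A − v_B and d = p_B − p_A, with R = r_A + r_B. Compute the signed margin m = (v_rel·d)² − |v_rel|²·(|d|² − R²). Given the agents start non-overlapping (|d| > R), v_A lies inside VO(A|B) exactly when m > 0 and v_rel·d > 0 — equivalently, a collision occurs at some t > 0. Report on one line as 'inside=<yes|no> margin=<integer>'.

d = (8, 13),  |d|² = 233;  R = 6+2 = 8,  c = 233−8² = 169
v_rel = (-16, -5),  |v_rel|² = 281;  v_rel·d = (-16)·(8) + (-5)·(13) = -193
281·t² + 386·t + 169 = 0  ⇒  m = (-193)² − 281·169 = -10240
m = -10240 < 0,  v_rel·d = -193 < 0  ⇒  outside

inside=no margin=-10240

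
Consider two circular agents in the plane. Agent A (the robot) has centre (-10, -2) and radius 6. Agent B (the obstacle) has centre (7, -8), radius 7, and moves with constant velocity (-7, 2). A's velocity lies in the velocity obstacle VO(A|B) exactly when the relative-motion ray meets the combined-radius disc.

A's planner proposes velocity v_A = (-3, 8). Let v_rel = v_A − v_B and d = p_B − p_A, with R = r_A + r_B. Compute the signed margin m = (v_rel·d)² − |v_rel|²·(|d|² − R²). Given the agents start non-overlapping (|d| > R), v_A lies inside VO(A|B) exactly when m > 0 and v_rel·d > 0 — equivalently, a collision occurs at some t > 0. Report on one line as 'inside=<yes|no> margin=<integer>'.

d = (17, -6),  |d|² = 325;  R = 6+7 = 13,  c = 325−13² = 156
v_rel = (4, 6),  |v_rel|² = 52;  v_rel·d = (4)·(17) + (6)·(-6) = 32
52·t² − 64·t + 156 = 0  ⇒  m = 32² − 52·156 = -7088
m = -7088 < 0,  v_rel·d = 32 > 0  ⇒  outside

inside=no margin=-7088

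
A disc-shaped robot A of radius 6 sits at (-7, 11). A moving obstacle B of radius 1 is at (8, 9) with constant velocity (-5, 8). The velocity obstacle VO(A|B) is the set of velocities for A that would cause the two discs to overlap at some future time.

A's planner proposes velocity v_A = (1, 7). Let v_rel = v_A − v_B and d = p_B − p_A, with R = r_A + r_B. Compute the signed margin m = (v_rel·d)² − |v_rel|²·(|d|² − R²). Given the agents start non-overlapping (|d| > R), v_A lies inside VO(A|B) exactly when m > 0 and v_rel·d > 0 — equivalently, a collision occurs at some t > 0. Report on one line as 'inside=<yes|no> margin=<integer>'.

d = (15, -2),  |d|² = 229;  R = 6+1 = 7,  c = 229−7² = 180
v_rel = (6, -1),  |v_rel|² = 37;  v_rel·d = (6)·(15) + (-1)·(-2) = 92
37·t² − 184·t + 180 = 0  ⇒  m = 92² − 37·180 = 1804
m = 1804 > 0,  v_rel·d = 92 > 0  ⇒  inside

inside=yes margin=1804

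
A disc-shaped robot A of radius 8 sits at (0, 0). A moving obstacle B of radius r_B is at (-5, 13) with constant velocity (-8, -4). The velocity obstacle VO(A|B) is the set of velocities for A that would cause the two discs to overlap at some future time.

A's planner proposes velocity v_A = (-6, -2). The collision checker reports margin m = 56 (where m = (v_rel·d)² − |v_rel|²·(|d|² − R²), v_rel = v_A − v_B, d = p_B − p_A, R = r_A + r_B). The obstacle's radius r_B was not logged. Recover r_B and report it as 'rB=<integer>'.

m = 56
d = (-5, 13);  v_rel = (2, 2),  |v_rel|² = 8
v_rel×d = (2)·(13) − (2)·(-5) = 36
since m = R²·8 − 36²:  R² = (1296 + 56) / 8 = 169
R = √169 = 13  ⇒  r_B = 13 − 8 = 5

rB=5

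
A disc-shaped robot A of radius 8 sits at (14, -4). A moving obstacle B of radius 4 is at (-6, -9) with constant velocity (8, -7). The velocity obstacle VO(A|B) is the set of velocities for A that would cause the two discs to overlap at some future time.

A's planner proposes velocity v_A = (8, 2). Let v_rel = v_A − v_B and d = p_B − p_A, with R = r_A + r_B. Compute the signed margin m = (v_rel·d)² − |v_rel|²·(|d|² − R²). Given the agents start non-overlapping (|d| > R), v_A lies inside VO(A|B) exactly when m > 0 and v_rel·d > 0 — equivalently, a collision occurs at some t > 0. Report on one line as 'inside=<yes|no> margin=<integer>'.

d = (-20, -5),  |d|² = 425;  R = 8+4 = 12,  c = 425−12² = 281
v_rel = (0, 9),  |v_rel|² = 81;  v_rel·d = (0)·(-20) + (9)·(-5) = -45
81·t² + 90·t + 281 = 0  ⇒  m = (-45)² − 81·281 = -20736
m = -20736 < 0,  v_rel·d = -45 < 0  ⇒  outside

inside=no margin=-20736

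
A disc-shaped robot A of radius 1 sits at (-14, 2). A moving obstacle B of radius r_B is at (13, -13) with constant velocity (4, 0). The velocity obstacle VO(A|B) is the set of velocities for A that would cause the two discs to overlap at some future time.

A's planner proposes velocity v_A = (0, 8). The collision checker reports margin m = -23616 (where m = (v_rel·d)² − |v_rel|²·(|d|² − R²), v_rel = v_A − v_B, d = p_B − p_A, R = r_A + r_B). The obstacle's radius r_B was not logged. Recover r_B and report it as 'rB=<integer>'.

m = -23616
d = (27, -15);  v_rel = (-4, 8),  |v_rel|² = 80
v_rel×d = (-4)·(-15) − (8)·(27) = -156
since m = R²·80 − (-156)²:  R² = (24336 + -23616) / 80 = 9
R = √9 = 3  ⇒  r_B = 3 − 1 = 2

rB=2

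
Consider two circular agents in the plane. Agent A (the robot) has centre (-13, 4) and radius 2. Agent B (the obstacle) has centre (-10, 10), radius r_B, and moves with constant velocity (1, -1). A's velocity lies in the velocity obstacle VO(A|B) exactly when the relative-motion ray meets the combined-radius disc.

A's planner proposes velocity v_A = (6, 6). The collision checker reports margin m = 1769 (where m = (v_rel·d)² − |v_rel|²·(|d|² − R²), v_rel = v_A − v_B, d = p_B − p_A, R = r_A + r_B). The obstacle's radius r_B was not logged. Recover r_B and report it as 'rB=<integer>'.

m = 1769
d = (3, 6);  v_rel = (5, 7),  |v_rel|² = 74
v_rel×d = (5)·(6) − (7)·(3) = 9
since m = R²·74 − 9²:  R² = (81 + 1769) / 74 = 25
R = √25 = 5  ⇒  r_B = 5 − 2 = 3

rB=3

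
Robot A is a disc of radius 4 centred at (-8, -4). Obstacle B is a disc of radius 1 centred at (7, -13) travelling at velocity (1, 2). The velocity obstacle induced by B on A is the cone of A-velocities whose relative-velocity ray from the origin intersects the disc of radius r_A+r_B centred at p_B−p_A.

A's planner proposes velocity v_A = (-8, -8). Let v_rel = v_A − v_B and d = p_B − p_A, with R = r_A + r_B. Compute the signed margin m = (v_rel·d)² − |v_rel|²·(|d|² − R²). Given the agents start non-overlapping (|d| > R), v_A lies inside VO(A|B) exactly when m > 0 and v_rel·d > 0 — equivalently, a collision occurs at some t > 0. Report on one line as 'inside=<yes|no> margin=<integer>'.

d = (15, -9),  |d|² = 306;  R = 4+1 = 5,  c = 306−5² = 281
v_rel = (-9, -10),  |v_rel|² = 181;  v_rel·d = (-9)·(15) + (-10)·(-9) = -45
181·t² + 90·t + 281 = 0  ⇒  m = (-45)² − 181·281 = -48836
m = -48836 < 0,  v_rel·d = -45 < 0  ⇒  outside

inside=no margin=-48836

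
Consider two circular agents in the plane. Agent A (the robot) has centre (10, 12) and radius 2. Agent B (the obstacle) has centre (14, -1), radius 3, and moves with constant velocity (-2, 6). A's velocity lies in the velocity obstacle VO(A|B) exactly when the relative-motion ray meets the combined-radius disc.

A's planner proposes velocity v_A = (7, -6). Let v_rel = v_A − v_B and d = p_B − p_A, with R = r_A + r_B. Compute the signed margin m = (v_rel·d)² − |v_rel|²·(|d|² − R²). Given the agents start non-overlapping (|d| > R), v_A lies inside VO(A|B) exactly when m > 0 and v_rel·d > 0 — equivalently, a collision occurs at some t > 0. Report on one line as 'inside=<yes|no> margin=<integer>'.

d = (4, -13),  |d|² = 185;  R = 2+3 = 5,  c = 185−5² = 160
v_rel = (9, -12),  |v_rel|² = 225;  v_rel·d = (9)·(4) + (-12)·(-13) = 192
225·t² − 384·t + 160 = 0  ⇒  m = 192² − 225·160 = 864
m = 864 > 0,  v_rel·d = 192 > 0  ⇒  inside

inside=yes margin=864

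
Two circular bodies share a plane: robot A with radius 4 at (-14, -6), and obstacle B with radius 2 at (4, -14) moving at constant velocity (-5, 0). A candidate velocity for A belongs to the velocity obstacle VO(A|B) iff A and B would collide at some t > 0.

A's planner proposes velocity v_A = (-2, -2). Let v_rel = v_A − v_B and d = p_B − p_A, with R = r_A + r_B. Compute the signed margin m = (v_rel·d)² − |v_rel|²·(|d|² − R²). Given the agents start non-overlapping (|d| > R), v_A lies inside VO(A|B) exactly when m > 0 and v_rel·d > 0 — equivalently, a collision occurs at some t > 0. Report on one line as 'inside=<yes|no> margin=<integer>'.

d = (18, -8),  |d|² = 388;  R = 4+2 = 6,  c = 388−6² = 352
v_rel = (3, -2),  |v_rel|² = 13;  v_rel·d = (3)·(18) + (-2)·(-8) = 70
13·t² − 140·t + 352 = 0  ⇒  m = 70² − 13·352 = 324
m = 324 > 0,  v_rel·d = 70 > 0  ⇒  inside

inside=yes margin=324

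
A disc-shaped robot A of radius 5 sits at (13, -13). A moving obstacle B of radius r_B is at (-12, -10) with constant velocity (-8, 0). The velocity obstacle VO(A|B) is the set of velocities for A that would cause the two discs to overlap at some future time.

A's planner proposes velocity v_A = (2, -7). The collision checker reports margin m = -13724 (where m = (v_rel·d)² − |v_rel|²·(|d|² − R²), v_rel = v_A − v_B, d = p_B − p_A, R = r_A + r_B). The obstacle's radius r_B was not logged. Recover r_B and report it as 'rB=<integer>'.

m = -13724
d = (-25, 3);  v_rel = (10, -7),  |v_rel|² = 149
v_rel×d = (10)·(3) − (-7)·(-25) = -145
since m = R²·149 − (-145)²:  R² = (21025 + -13724) / 149 = 49
R = √49 = 7  ⇒  r_B = 7 − 5 = 2

rB=2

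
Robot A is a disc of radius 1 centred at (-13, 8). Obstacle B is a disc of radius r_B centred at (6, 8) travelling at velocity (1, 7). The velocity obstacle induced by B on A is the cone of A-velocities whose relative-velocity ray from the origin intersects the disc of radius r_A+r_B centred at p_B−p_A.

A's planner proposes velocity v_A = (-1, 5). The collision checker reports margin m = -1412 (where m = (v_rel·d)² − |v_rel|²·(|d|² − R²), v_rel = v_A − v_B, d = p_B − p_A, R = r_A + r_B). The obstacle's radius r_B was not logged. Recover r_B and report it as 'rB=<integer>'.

m = -1412
d = (19, 0);  v_rel = (-2, -2),  |v_rel|² = 8
v_rel×d = (-2)·(0) − (-2)·(19) = 38
since m = R²·8 − 38²:  R² = (1444 + -1412) / 8 = 4
R = √4 = 2  ⇒  r_B = 2 − 1 = 1

rB=1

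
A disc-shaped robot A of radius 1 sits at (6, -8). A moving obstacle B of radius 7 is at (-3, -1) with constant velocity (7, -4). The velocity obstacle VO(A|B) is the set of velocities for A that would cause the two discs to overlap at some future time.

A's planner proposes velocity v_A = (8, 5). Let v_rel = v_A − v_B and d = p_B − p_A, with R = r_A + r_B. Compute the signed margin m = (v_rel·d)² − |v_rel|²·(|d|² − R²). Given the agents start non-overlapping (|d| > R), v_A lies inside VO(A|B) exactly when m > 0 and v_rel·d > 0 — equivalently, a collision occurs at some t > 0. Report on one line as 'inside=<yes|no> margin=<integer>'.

d = (-9, 7),  |d|² = 130;  R = 1+7 = 8,  c = 130−8² = 66
v_rel = (1, 9),  |v_rel|² = 82;  v_rel·d = (1)·(-9) + (9)·(7) = 54
82·t² − 108·t + 66 = 0  ⇒  m = 54² − 82·66 = -2496
m = -2496 < 0,  v_rel·d = 54 > 0  ⇒  outside

inside=no margin=-2496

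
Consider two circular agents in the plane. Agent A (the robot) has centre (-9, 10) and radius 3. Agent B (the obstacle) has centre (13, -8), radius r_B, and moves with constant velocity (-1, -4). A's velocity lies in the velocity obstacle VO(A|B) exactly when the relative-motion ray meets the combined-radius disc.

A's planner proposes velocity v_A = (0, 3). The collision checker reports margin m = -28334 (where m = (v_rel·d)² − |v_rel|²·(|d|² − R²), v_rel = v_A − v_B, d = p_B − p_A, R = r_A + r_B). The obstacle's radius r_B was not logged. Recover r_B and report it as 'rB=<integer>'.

m = -28334
d = (22, -18);  v_rel = (1, 7),  |v_rel|² = 50
v_rel×d = (1)·(-18) − (7)·(22) = -172
since m = R²·50 − (-172)²:  R² = (29584 + -28334) / 50 = 25
R = √25 = 5  ⇒  r_B = 5 − 3 = 2

rB=2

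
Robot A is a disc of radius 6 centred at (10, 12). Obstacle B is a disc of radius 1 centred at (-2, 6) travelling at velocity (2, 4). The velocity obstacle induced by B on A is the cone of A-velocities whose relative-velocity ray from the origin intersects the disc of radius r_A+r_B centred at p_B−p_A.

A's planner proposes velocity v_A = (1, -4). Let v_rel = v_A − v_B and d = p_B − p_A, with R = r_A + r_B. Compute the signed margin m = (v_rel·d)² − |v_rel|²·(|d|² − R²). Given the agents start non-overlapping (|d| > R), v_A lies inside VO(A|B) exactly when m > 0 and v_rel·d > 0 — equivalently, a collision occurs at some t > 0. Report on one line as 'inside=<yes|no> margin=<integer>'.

d = (-12, -6),  |d|² = 180;  R = 6+1 = 7,  c = 180−7² = 131
v_rel = (-1, -8),  |v_rel|² = 65;  v_rel·d = (-1)·(-12) + (-8)·(-6) = 60
65·t² − 120·t + 131 = 0  ⇒  m = 60² − 65·131 = -4915
m = -4915 < 0,  v_rel·d = 60 > 0  ⇒  outside

inside=no margin=-4915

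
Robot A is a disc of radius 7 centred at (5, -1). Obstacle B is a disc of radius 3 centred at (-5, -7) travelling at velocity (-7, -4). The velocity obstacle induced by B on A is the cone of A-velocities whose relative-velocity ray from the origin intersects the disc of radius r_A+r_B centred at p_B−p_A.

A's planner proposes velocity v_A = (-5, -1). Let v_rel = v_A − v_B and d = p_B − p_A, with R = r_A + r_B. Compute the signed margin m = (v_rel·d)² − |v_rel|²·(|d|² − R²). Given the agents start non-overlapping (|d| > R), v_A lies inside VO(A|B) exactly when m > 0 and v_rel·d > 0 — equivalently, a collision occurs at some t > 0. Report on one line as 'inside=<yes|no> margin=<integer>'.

d = (-10, -6),  |d|² = 136;  R = 7+3 = 10,  c = 136−10² = 36
v_rel = (2, 3),  |v_rel|² = 13;  v_rel·d = (2)·(-10) + (3)·(-6) = -38
13·t² + 76·t + 36 = 0  ⇒  m = (-38)² − 13·36 = 976
m = 976 > 0,  v_rel·d = -38 < 0  ⇒  outside

inside=no margin=976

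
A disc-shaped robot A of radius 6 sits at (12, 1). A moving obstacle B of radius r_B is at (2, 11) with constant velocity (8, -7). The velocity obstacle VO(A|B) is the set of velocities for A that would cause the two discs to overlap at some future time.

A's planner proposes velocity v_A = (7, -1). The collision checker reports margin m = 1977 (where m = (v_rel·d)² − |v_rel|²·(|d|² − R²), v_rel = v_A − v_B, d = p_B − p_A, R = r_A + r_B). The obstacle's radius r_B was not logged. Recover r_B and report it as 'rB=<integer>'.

m = 1977
d = (-10, 10);  v_rel = (-1, 6),  |v_rel|² = 37
v_rel×d = (-1)·(10) − (6)·(-10) = 50
since m = R²·37 − 50²:  R² = (2500 + 1977) / 37 = 121
R = √121 = 11  ⇒  r_B = 11 − 6 = 5

rB=5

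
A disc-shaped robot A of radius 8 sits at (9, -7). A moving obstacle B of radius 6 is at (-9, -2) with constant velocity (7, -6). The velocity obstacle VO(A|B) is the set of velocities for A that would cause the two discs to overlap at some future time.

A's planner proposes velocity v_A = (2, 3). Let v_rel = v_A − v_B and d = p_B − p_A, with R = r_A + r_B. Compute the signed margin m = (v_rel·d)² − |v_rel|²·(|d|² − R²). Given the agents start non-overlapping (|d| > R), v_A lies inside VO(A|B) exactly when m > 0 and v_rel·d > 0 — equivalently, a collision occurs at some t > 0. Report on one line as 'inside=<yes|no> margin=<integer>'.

d = (-18, 5),  |d|² = 349;  R = 8+6 = 14,  c = 349−14² = 153
v_rel = (-5, 9),  |v_rel|² = 106;  v_rel·d = (-5)·(-18) + (9)·(5) = 135
106·t² − 270·t + 153 = 0  ⇒  m = 135² − 106·153 = 2007
m = 2007 > 0,  v_rel·d = 135 > 0  ⇒  inside

inside=yes margin=2007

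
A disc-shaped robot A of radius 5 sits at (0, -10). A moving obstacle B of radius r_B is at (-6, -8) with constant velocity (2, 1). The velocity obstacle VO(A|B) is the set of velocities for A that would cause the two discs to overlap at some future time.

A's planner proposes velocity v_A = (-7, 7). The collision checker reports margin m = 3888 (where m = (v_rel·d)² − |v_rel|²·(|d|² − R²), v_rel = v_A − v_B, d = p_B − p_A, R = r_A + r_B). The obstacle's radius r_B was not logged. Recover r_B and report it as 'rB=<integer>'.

m = 3888
d = (-6, 2);  v_rel = (-9, 6),  |v_rel|² = 117
v_rel×d = (-9)·(2) − (6)·(-6) = 18
since m = R²·117 − 18²:  R² = (324 + 3888) / 117 = 36
R = √36 = 6  ⇒  r_B = 6 − 5 = 1

rB=1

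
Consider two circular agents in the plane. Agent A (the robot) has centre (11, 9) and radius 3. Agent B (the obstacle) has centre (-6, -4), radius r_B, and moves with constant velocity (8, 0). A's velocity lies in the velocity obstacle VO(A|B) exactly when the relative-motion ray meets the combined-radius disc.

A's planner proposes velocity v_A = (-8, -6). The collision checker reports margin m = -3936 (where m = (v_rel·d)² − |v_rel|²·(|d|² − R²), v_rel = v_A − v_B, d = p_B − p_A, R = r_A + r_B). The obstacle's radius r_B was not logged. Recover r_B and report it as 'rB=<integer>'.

m = -3936
d = (-17, -13);  v_rel = (-16, -6),  |v_rel|² = 292
v_rel×d = (-16)·(-13) − (-6)·(-17) = 106
since m = R²·292 − 106²:  R² = (11236 + -3936) / 292 = 25
R = √25 = 5  ⇒  r_B = 5 − 3 = 2

rB=2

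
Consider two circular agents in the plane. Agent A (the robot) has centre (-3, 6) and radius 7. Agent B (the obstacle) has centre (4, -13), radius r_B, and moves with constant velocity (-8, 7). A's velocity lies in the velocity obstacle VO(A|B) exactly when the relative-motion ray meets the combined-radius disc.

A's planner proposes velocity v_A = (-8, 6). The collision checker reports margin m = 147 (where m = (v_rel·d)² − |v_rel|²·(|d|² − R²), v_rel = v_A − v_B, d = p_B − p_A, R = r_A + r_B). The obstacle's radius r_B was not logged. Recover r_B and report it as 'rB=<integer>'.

m = 147
d = (7, -19);  v_rel = (0, -1),  |v_rel|² = 1
v_rel×d = (0)·(-19) − (-1)·(7) = 7
since m = R²·1 − 7²:  R² = (49 + 147) / 1 = 196
R = √196 = 14  ⇒  r_B = 14 − 7 = 7

rB=7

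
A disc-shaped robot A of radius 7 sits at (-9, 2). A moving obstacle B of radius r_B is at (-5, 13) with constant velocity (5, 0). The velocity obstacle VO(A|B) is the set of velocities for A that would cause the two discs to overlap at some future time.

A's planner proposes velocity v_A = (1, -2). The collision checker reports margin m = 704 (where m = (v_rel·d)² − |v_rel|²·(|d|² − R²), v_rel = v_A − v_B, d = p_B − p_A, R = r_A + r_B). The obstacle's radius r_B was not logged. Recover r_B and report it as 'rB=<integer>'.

m = 704
d = (4, 11);  v_rel = (-4, -2),  |v_rel|² = 20
v_rel×d = (-4)·(11) − (-2)·(4) = -36
since m = R²·20 − (-36)²:  R² = (1296 + 704) / 20 = 100
R = √100 = 10  ⇒  r_B = 10 − 7 = 3

rB=3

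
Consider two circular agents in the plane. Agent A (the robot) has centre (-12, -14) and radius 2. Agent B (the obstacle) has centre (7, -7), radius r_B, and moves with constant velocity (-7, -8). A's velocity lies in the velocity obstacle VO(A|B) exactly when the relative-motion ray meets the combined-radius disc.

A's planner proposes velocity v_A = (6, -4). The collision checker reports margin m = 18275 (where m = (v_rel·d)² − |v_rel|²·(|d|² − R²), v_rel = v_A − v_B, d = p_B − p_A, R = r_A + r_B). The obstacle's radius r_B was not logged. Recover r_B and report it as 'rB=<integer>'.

m = 18275
d = (19, 7);  v_rel = (13, 4),  |v_rel|² = 185
v_rel×d = (13)·(7) − (4)·(19) = 15
since m = R²·185 − 15²:  R² = (225 + 18275) / 185 = 100
R = √100 = 10  ⇒  r_B = 10 − 2 = 8

rB=8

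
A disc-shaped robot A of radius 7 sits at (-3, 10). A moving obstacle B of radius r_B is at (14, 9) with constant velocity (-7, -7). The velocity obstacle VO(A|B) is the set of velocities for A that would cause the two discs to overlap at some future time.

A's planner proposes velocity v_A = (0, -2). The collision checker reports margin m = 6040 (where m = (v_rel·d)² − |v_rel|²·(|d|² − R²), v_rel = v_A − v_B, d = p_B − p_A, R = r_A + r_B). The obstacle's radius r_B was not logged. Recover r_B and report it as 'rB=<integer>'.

m = 6040
d = (17, -1);  v_rel = (7, 5),  |v_rel|² = 74
v_rel×d = (7)·(-1) − (5)·(17) = -92
since m = R²·74 − (-92)²:  R² = (8464 + 6040) / 74 = 196
R = √196 = 14  ⇒  r_B = 14 − 7 = 7

rB=7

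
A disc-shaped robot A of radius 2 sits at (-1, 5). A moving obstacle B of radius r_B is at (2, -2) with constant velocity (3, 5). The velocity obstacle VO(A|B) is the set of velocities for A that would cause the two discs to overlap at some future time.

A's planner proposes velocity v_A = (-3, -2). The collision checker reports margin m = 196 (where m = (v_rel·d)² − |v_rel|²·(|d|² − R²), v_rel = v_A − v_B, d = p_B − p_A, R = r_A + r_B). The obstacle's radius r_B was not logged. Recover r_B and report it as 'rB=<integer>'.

m = 196
d = (3, -7);  v_rel = (-6, -7),  |v_rel|² = 85
v_rel×d = (-6)·(-7) − (-7)·(3) = 63
since m = R²·85 − 63²:  R² = (3969 + 196) / 85 = 49
R = √49 = 7  ⇒  r_B = 7 − 2 = 5

rB=5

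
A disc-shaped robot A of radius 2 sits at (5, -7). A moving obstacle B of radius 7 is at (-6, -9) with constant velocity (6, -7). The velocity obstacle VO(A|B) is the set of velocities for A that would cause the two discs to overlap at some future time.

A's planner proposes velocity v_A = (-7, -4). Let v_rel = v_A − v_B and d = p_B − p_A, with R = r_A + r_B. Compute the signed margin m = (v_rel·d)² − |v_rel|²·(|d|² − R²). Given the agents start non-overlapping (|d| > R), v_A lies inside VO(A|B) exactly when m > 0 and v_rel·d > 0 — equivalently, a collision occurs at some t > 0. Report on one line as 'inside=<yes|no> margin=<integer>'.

d = (-11, -2),  |d|² = 125;  R = 2+7 = 9,  c = 125−9² = 44
v_rel = (-13, 3),  |v_rel|² = 178;  v_rel·d = (-13)·(-11) + (3)·(-2) = 137
178·t² − 274·t + 44 = 0  ⇒  m = 137² − 178·44 = 10937
m = 10937 > 0,  v_rel·d = 137 > 0  ⇒  inside

inside=yes margin=10937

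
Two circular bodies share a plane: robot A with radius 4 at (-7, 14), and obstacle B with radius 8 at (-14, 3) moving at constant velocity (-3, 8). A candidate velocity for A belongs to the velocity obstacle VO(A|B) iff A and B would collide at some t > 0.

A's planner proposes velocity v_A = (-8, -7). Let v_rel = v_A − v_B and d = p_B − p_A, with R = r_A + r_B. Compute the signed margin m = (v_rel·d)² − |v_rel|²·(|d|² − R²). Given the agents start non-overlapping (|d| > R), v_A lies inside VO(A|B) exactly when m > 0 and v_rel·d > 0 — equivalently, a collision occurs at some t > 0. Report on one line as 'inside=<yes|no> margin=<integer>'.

d = (-7, -11),  |d|² = 170;  R = 4+8 = 12,  c = 170−12² = 26
v_rel = (-5, -15),  |v_rel|² = 250;  v_rel·d = (-5)·(-7) + (-15)·(-11) = 200
250·t² − 400·t + 26 = 0  ⇒  m = 200² − 250·26 = 33500
m = 33500 > 0,  v_rel·d = 200 > 0  ⇒  inside

inside=yes margin=33500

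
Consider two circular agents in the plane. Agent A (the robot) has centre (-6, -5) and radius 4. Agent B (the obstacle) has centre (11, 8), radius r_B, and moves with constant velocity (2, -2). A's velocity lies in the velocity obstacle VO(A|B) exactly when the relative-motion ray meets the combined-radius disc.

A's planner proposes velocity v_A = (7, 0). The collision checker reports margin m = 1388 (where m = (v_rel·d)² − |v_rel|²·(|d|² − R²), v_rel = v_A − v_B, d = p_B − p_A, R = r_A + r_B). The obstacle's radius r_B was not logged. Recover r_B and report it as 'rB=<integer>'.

m = 1388
d = (17, 13);  v_rel = (5, 2),  |v_rel|² = 29
v_rel×d = (5)·(13) − (2)·(17) = 31
since m = R²·29 − 31²:  R² = (961 + 1388) / 29 = 81
R = √81 = 9  ⇒  r_B = 9 − 4 = 5

rB=5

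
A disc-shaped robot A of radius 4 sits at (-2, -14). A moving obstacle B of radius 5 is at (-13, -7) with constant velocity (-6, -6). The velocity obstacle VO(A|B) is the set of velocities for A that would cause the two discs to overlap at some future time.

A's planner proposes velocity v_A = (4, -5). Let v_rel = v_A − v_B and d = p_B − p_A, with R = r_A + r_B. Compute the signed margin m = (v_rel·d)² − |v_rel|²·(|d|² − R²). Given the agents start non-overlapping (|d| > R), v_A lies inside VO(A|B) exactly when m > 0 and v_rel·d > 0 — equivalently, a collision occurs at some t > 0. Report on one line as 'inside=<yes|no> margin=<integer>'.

d = (-11, 7),  |d|² = 170;  R = 4+5 = 9,  c = 170−9² = 89
v_rel = (10, 1),  |v_rel|² = 101;  v_rel·d = (10)·(-11) + (1)·(7) = -103
101·t² + 206·t + 89 = 0  ⇒  m = (-103)² − 101·89 = 1620
m = 1620 > 0,  v_rel·d = -103 < 0  ⇒  outside

inside=no margin=1620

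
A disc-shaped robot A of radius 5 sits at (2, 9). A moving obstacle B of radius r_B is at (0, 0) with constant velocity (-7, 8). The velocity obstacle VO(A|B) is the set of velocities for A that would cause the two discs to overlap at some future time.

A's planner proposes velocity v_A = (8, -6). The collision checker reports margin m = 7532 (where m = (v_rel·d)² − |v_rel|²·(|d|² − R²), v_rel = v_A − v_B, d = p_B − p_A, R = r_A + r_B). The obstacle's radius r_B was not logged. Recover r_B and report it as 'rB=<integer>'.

m = 7532
d = (-2, -9);  v_rel = (15, -14),  |v_rel|² = 421
v_rel×d = (15)·(-9) − (-14)·(-2) = -163
since m = R²·421 − (-163)²:  R² = (26569 + 7532) / 421 = 81
R = √81 = 9  ⇒  r_B = 9 − 5 = 4

rB=4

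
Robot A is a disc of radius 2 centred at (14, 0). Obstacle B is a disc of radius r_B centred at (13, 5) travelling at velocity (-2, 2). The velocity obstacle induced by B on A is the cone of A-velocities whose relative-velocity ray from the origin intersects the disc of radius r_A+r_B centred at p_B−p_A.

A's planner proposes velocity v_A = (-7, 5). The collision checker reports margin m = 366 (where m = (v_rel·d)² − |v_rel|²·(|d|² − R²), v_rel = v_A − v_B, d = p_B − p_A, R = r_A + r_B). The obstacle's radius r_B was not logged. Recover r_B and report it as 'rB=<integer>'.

m = 366
d = (-1, 5);  v_rel = (-5, 3),  |v_rel|² = 34
v_rel×d = (-5)·(5) − (3)·(-1) = -22
since m = R²·34 − (-22)²:  R² = (484 + 366) / 34 = 25
R = √25 = 5  ⇒  r_B = 5 − 2 = 3

rB=3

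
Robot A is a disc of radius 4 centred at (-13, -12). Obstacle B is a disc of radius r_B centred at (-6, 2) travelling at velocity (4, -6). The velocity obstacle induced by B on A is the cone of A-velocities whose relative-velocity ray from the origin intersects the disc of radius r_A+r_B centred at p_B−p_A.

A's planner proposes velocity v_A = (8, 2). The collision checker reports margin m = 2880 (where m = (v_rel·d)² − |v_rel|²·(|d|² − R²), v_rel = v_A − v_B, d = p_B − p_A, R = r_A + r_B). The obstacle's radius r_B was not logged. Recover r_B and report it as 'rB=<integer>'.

m = 2880
d = (7, 14);  v_rel = (4, 8),  |v_rel|² = 80
v_rel×d = (4)·(14) − (8)·(7) = 0
since m = R²·80 − 0²:  R² = (0 + 2880) / 80 = 36
R = √36 = 6  ⇒  r_B = 6 − 4 = 2

rB=2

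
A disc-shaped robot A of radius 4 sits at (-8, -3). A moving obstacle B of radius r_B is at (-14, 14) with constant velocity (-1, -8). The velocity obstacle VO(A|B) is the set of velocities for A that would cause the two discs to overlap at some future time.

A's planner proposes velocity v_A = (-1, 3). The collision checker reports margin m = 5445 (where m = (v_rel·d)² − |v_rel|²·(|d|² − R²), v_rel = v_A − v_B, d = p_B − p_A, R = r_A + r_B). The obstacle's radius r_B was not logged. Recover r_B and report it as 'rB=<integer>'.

m = 5445
d = (-6, 17);  v_rel = (0, 11),  |v_rel|² = 121
v_rel×d = (0)·(17) − (11)·(-6) = 66
since m = R²·121 − 66²:  R² = (4356 + 5445) / 121 = 81
R = √81 = 9  ⇒  r_B = 9 − 4 = 5

rB=5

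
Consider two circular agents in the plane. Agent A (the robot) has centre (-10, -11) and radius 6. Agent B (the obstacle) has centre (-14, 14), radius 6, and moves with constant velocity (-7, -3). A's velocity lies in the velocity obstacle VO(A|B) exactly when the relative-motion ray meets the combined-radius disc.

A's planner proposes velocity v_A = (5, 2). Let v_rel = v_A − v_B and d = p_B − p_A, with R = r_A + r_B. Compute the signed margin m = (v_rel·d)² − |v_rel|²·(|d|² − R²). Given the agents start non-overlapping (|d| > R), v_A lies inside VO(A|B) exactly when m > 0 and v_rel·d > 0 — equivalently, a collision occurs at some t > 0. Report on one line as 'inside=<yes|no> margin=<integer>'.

d = (-4, 25),  |d|² = 641;  R = 6+6 = 12,  c = 641−12² = 497
v_rel = (12, 5),  |v_rel|² = 169;  v_rel·d = (12)·(-4) + (5)·(25) = 77
169·t² − 154·t + 497 = 0  ⇒  m = 77² − 169·497 = -78064
m = -78064 < 0,  v_rel·d = 77 > 0  ⇒  outside

inside=no margin=-78064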